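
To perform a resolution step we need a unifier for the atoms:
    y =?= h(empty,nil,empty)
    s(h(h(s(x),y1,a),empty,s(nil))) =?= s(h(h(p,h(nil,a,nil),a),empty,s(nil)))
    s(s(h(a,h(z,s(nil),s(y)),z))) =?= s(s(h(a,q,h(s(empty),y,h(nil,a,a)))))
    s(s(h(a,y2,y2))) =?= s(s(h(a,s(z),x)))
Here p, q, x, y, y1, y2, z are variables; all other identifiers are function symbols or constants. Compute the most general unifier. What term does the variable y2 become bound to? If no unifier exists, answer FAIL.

Bind y := h(empty,nil,empty); substituting into the one remaining equation that mentions y gives: s(s(h(a,h(z,s(nil),s(h(empty,nil,empty))),z))) =?= s(s(h(a,q,h(s(empty),h(empty,nil,empty),h(nil,a,a))))).
Decompose s/1: h(h(s(x),y1,a),empty,s(nil)) =?= h(h(p,h(nil,a,nil),a),empty,s(nil)).
Decompose h/3: h(s(x),y1,a) =?= h(p,h(nil,a,nil),a),  empty =?= empty,  s(nil) =?= s(nil).
Decompose h/3: s(x) =?= p,  y1 =?= h(nil,a,nil),  a =?= a.
Bind p := s(x); no other remaining equation mentions p.
Bind y1 := h(nil,a,nil); no other remaining equation mentions y1.
Delete trivial equation a =?= a.
Delete trivial equation empty =?= empty.
Delete trivial equation s(nil) =?= s(nil).
Decompose s/1: s(h(a,h(z,s(nil),s(h(empty,nil,empty))),z)) =?= s(h(a,q,h(s(empty),h(empty,nil,empty),h(nil,a,a)))).
Decompose s/1: h(a,h(z,s(nil),s(h(empty,nil,empty))),z) =?= h(a,q,h(s(empty),h(empty,nil,empty),h(nil,a,a))).
Decompose h/3: a =?= a,  h(z,s(nil),s(h(empty,nil,empty))) =?= q,  z =?= h(s(empty),h(empty,nil,empty),h(nil,a,a)).
Delete trivial equation a =?= a.
Bind q := h(z,s(nil),s(h(empty,nil,empty))); no other remaining equation mentions q.
Bind z := h(s(empty),h(empty,nil,empty),h(nil,a,a)); substituting into the remaining equation gives: s(s(h(a,y2,y2))) =?= s(s(h(a,s(h(s(empty),h(empty,nil,empty),h(nil,a,a))),x))). Substituting into the earlier binding gives q := h(h(s(empty),h(empty,nil,empty),h(nil,a,a)),s(nil),s(h(empty,nil,empty))).
Decompose s/1: s(h(a,y2,y2)) =?= s(h(a,s(h(s(empty),h(empty,nil,empty),h(nil,a,a))),x)).
Decompose s/1: h(a,y2,y2) =?= h(a,s(h(s(empty),h(empty,nil,empty),h(nil,a,a))),x).
Decompose h/3: a =?= a,  y2 =?= s(h(s(empty),h(empty,nil,empty),h(nil,a,a))),  y2 =?= x.
Delete trivial equation a =?= a.
Bind y2 := s(h(s(empty),h(empty,nil,empty),h(nil,a,a))); substituting into the remaining equation gives: s(h(s(empty),h(empty,nil,empty),h(nil,a,a))) =?= x.
Bind x := s(h(s(empty),h(empty,nil,empty),h(nil,a,a))). Substituting into the earlier binding gives p := s(s(h(s(empty),h(empty,nil,empty),h(nil,a,a)))).
MGU = { y ↦ h(empty,nil,empty), p ↦ s(s(h(s(empty),h(empty,nil,empty),h(nil,a,a)))), y1 ↦ h(nil,a,nil), q ↦ h(h(s(empty),h(empty,nil,empty),h(nil,a,a)),s(nil),s(h(empty,nil,empty))), z ↦ h(s(empty),h(empty,nil,empty),h(nil,a,a)), y2 ↦ s(h(s(empty),h(empty,nil,empty),h(nil,a,a))), x ↦ s(h(s(empty),h(empty,nil,empty),h(nil,a,a))) }, so y2 ↦ s(h(s(empty),h(empty,nil,empty),h(nil,a,a))).

s(h(s(empty),h(empty,nil,empty),h(nil,a,a)))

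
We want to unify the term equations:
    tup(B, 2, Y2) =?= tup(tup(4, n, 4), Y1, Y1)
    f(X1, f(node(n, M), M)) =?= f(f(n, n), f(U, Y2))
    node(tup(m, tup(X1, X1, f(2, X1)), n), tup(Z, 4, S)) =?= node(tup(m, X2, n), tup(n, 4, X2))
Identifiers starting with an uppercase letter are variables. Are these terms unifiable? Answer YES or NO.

YES

Decompose tup/3: B =?= tup(4, n, 4),  2 =?= Y1,  Y2 =?= Y1.
Bind B := tup(4, n, 4); no other remaining equation mentions B.
Bind Y1 := 2; substituting into the one remaining equation that mentions Y1 gives: Y2 =?= 2.
Bind Y2 := 2; substituting into the one remaining equation that mentions Y2 gives: f(X1, f(node(n, M), M)) =?= f(f(n, n), f(U, 2)).
Decompose f/2: X1 =?= f(n, n),  f(node(n, M), M) =?= f(U, 2).
Bind X1 := f(n, n); substituting into the one remaining equation that mentions X1 gives: node(tup(m, tup(f(n, n), f(n, n), f(2, f(n, n))), n), tup(Z, 4, S)) =?= node(tup(m, X2, n), tup(n, 4, X2)).
Decompose f/2: node(n, M) =?= U,  M =?= 2.
Bind U := node(n, M); no other remaining equation mentions U.
Bind M := 2; no other remaining equation mentions M. Substituting into the earlier binding gives U := node(n, 2).
Decompose node/2: tup(m, tup(f(n, n), f(n, n), f(2, f(n, n))), n) =?= tup(m, X2, n),  tup(Z, 4, S) =?= tup(n, 4, X2).
Decompose tup/3: m =?= m,  tup(f(n, n), f(n, n), f(2, f(n, n))) =?= X2,  n =?= n.
Delete trivial equation m =?= m.
Bind X2 := tup(f(n, n), f(n, n), f(2, f(n, n))); substituting into the one remaining equation that mentions X2 gives: tup(Z, 4, S) =?= tup(n, 4, tup(f(n, n), f(n, n), f(2, f(n, n)))).
Delete trivial equation n =?= n.
Decompose tup/3: Z =?= n,  4 =?= 4,  S =?= tup(f(n, n), f(n, n), f(2, f(n, n))).
Bind Z := n; no other remaining equation mentions Z.
Delete trivial equation 4 =?= 4.
Bind S := tup(f(n, n), f(n, n), f(2, f(n, n))).
No equations remain and no clash or occurs-check failure arose, so a unifier exists.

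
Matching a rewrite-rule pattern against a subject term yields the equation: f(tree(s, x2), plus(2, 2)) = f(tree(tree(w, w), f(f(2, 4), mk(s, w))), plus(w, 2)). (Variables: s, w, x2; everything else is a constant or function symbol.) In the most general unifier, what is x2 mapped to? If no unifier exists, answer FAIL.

f(f(2, 4), mk(tree(2, 2), 2))

Decompose f/2: tree(s, x2) = tree(tree(w, w), f(f(2, 4), mk(s, w))),  plus(2, 2) = plus(w, 2).
Decompose tree/2: s = tree(w, w),  x2 = f(f(2, 4), mk(s, w)).
Bind s := tree(w, w); substituting into the one remaining equation that mentions s gives: x2 = f(f(2, 4), mk(tree(w, w), w)).
Bind x2 := f(f(2, 4), mk(tree(w, w), w)); no other remaining equation mentions x2.
Decompose plus/2: 2 = w,  2 = 2.
Bind w := 2; no other remaining equation mentions w. Substituting into the earlier bindings gives s := tree(2, 2), x2 := f(f(2, 4), mk(tree(2, 2), 2)).
Delete trivial equation 2 = 2.
MGU = { s -> tree(2, 2), x2 -> f(f(2, 4), mk(tree(2, 2), 2)), w -> 2 }, so x2 -> f(f(2, 4), mk(tree(2, 2), 2)).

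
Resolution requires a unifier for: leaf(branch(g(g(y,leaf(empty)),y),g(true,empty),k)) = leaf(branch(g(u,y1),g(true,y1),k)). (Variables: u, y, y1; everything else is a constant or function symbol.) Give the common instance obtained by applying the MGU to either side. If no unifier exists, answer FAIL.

leaf(branch(g(g(empty,leaf(empty)),empty),g(true,empty),k))

Decompose leaf/1: branch(g(g(y,leaf(empty)),y),g(true,empty),k) = branch(g(u,y1),g(true,y1),k).
Decompose branch/3: g(g(y,leaf(empty)),y) = g(u,y1),  g(true,empty) = g(true,y1),  k = k.
Decompose g/2: g(y,leaf(empty)) = u,  y = y1.
Bind u := g(y,leaf(empty)); no other remaining equation mentions u.
Bind y := y1; no other remaining equation mentions y. Substituting into the earlier binding gives u := g(y1,leaf(empty)).
Decompose g/2: true = true,  empty = y1.
Delete trivial equation true = true.
Bind y1 := empty; no other remaining equation mentions y1. Substituting into the earlier bindings gives u := g(empty,leaf(empty)), y := empty.
Delete trivial equation k = k.
Applying the MGU to either side gives leaf(branch(g(g(empty,leaf(empty)),empty),g(true,empty),k)).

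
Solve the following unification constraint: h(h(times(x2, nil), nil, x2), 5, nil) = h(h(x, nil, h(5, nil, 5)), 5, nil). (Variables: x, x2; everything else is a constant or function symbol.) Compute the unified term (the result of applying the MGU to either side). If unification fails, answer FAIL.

h(h(times(h(5, nil, 5), nil), nil, h(5, nil, 5)), 5, nil)

Decompose h/3: h(times(x2, nil), nil, x2) = h(x, nil, h(5, nil, 5)),  5 = 5,  nil = nil.
Decompose h/3: times(x2, nil) = x,  nil = nil,  x2 = h(5, nil, 5).
Bind x := times(x2, nil); no other remaining equation mentions x.
Delete trivial equation nil = nil.
Bind x2 := h(5, nil, 5); no other remaining equation mentions x2. Substituting into the earlier binding gives x := times(h(5, nil, 5), nil).
Delete trivial equation 5 = 5.
Delete trivial equation nil = nil.
Applying the MGU to either side gives h(h(times(h(5, nil, 5), nil), nil, h(5, nil, 5)), 5, nil).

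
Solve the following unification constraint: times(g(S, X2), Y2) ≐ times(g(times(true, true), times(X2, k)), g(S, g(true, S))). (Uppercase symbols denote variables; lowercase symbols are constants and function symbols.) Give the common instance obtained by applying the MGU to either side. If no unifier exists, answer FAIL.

FAIL

Decompose times/2: g(S, X2) ≐ g(times(true, true), times(X2, k)),  Y2 ≐ g(S, g(true, S)).
Decompose g/2: S ≐ times(true, true),  X2 ≐ times(X2, k).
Bind S := times(true, true); substituting into the one remaining equation that mentions S gives: Y2 ≐ g(times(true, true), g(true, times(true, true))).
Occurs check fails: X2 occurs in times(X2, k); the equation X2 ≐ times(X2, k) has no finite solution.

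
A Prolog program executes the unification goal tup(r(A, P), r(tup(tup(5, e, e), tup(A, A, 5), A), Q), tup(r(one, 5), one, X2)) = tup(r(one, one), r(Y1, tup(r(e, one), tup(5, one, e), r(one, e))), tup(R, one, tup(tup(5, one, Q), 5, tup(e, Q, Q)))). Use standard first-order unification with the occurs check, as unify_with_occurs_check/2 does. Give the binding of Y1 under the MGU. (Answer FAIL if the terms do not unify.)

tup(tup(5, e, e), tup(one, one, 5), one)

Decompose tup/3: r(A, P) = r(one, one),  r(tup(tup(5, e, e), tup(A, A, 5), A), Q) = r(Y1, tup(r(e, one), tup(5, one, e), r(one, e))),  tup(r(one, 5), one, X2) = tup(R, one, tup(tup(5, one, Q), 5, tup(e, Q, Q))).
Decompose r/2: A = one,  P = one.
Bind A := one; substituting into the one remaining equation that mentions A gives: r(tup(tup(5, e, e), tup(one, one, 5), one), Q) = r(Y1, tup(r(e, one), tup(5, one, e), r(one, e))).
Bind P := one; no other remaining equation mentions P.
Decompose r/2: tup(tup(5, e, e), tup(one, one, 5), one) = Y1,  Q = tup(r(e, one), tup(5, one, e), r(one, e)).
Bind Y1 := tup(tup(5, e, e), tup(one, one, 5), one); no other remaining equation mentions Y1.
Bind Q := tup(r(e, one), tup(5, one, e), r(one, e)); substituting into the remaining equation gives: tup(r(one, 5), one, X2) = tup(R, one, tup(tup(5, one, tup(r(e, one), tup(5, one, e), r(one, e))), 5, tup(e, tup(r(e, one), tup(5, one, e), r(one, e)), tup(r(e, one), tup(5, one, e), r(one, e))))).
Decompose tup/3: r(one, 5) = R,  one = one,  X2 = tup(tup(5, one, tup(r(e, one), tup(5, one, e), r(one, e))), 5, tup(e, tup(r(e, one), tup(5, one, e), r(one, e)), tup(r(e, one), tup(5, one, e), r(one, e)))).
Bind R := r(one, 5); no other remaining equation mentions R.
Delete trivial equation one = one.
Bind X2 := tup(tup(5, one, tup(r(e, one), tup(5, one, e), r(one, e))), 5, tup(e, tup(r(e, one), tup(5, one, e), r(one, e)), tup(r(e, one), tup(5, one, e), r(one, e)))).
MGU = { A ↦ one, P ↦ one, Y1 ↦ tup(tup(5, e, e), tup(one, one, 5), one), Q ↦ tup(r(e, one), tup(5, one, e), r(one, e)), R ↦ r(one, 5), X2 ↦ tup(tup(5, one, tup(r(e, one), tup(5, one, e), r(one, e))), 5, tup(e, tup(r(e, one), tup(5, one, e), r(one, e)), tup(r(e, one), tup(5, one, e), r(one, e)))) }, so Y1 ↦ tup(tup(5, e, e), tup(one, one, 5), one).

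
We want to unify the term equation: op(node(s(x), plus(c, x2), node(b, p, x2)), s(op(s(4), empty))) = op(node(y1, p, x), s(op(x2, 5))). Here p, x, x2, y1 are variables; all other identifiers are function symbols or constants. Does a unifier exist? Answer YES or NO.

NO

Decompose op/2: node(s(x), plus(c, x2), node(b, p, x2)) = node(y1, p, x),  s(op(s(4), empty)) = s(op(x2, 5)).
Decompose node/3: s(x) = y1,  plus(c, x2) = p,  node(b, p, x2) = x.
Bind y1 := s(x); no other remaining equation mentions y1.
Bind p := plus(c, x2); substituting into the one remaining equation that mentions p gives: node(b, plus(c, x2), x2) = x.
Bind x := node(b, plus(c, x2), x2); no other remaining equation mentions x. Substituting into the earlier binding gives y1 := s(node(b, plus(c, x2), x2)).
Decompose s/1: op(s(4), empty) = op(x2, 5).
Decompose op/2: s(4) = x2,  empty = 5.
Bind x2 := s(4); no other remaining equation mentions x2. Substituting into the earlier bindings gives y1 := s(node(b, plus(c, s(4)), s(4))), p := plus(c, s(4)), x := node(b, plus(c, s(4)), s(4)).
Clash: constants empty and 5 differ; no unifier exists.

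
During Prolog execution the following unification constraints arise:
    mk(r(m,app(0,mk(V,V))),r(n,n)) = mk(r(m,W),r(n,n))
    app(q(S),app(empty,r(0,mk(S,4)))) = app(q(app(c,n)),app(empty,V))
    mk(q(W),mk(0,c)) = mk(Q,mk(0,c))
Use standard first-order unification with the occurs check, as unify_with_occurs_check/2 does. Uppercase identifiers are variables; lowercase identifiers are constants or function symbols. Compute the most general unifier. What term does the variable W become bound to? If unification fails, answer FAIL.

Decompose mk/2: r(m,app(0,mk(V,V))) = r(m,W),  r(n,n) = r(n,n).
Decompose r/2: m = m,  app(0,mk(V,V)) = W.
Delete trivial equation m = m.
Bind W := app(0,mk(V,V)); substituting into the one remaining equation that mentions W gives: mk(q(app(0,mk(V,V))),mk(0,c)) = mk(Q,mk(0,c)).
Delete trivial equation r(n,n) = r(n,n).
Decompose app/2: q(S) = q(app(c,n)),  app(empty,r(0,mk(S,4))) = app(empty,V).
Decompose q/1: S = app(c,n).
Bind S := app(c,n); substituting into the one remaining equation that mentions S gives: app(empty,r(0,mk(app(c,n),4))) = app(empty,V).
Decompose app/2: empty = empty,  r(0,mk(app(c,n),4)) = V.
Delete trivial equation empty = empty.
Bind V := r(0,mk(app(c,n),4)); substituting into the remaining equation gives: mk(q(app(0,mk(r(0,mk(app(c,n),4)),r(0,mk(app(c,n),4))))),mk(0,c)) = mk(Q,mk(0,c)). Substituting into the earlier binding gives W := app(0,mk(r(0,mk(app(c,n),4)),r(0,mk(app(c,n),4)))).
Decompose mk/2: q(app(0,mk(r(0,mk(app(c,n),4)),r(0,mk(app(c,n),4))))) = Q,  mk(0,c) = mk(0,c).
Bind Q := q(app(0,mk(r(0,mk(app(c,n),4)),r(0,mk(app(c,n),4))))); no other remaining equation mentions Q.
Delete trivial equation mk(0,c) = mk(0,c).
MGU = { W = app(0,mk(r(0,mk(app(c,n),4)),r(0,mk(app(c,n),4)))), S = app(c,n), V = r(0,mk(app(c,n),4)), Q = q(app(0,mk(r(0,mk(app(c,n),4)),r(0,mk(app(c,n),4))))) }, so W = app(0,mk(r(0,mk(app(c,n),4)),r(0,mk(app(c,n),4)))).

app(0,mk(r(0,mk(app(c,n),4)),r(0,mk(app(c,n),4))))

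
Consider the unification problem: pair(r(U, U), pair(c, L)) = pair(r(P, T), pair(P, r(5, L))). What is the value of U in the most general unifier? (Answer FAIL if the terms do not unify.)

Decompose pair/2: r(U, U) = r(P, T),  pair(c, L) = pair(P, r(5, L)).
Decompose r/2: U = P,  U = T.
Bind U := P; substituting into the one remaining equation that mentions U gives: P = T.
Bind P := T; substituting into the remaining equation gives: pair(c, L) = pair(T, r(5, L)). Substituting into the earlier binding gives U := T.
Decompose pair/2: c = T,  L = r(5, L).
Bind T := c; no other remaining equation mentions T. Substituting into the earlier bindings gives U := c, P := c.
Occurs check fails: L occurs in r(5, L); the equation L = r(5, L) has no finite solution.

FAIL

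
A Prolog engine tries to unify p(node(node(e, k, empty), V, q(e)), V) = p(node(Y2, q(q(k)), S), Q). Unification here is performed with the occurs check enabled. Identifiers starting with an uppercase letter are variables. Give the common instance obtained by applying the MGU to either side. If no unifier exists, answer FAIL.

Decompose p/2: node(node(e, k, empty), V, q(e)) = node(Y2, q(q(k)), S),  V = Q.
Decompose node/3: node(e, k, empty) = Y2,  V = q(q(k)),  q(e) = S.
Bind Y2 := node(e, k, empty); no other remaining equation mentions Y2.
Bind V := q(q(k)); substituting into the one remaining equation that mentions V gives: q(q(k)) = Q.
Bind S := q(e); no other remaining equation mentions S.
Bind Q := q(q(k)).
Applying the MGU to either side gives p(node(node(e, k, empty), q(q(k)), q(e)), q(q(k))).

p(node(node(e, k, empty), q(q(k)), q(e)), q(q(k)))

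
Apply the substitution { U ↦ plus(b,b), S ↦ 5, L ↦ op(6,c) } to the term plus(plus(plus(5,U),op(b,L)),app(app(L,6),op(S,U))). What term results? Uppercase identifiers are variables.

Replace each occurrence of U with plus(b,b).
Replace each occurrence of S with 5.
Replace each occurrence of L with op(6,c).
Result: plus(plus(plus(5,plus(b,b)),op(b,op(6,c))),app(app(op(6,c),6),op(5,plus(b,b)))).

plus(plus(plus(5,plus(b,b)),op(b,op(6,c))),app(app(op(6,c),6),op(5,plus(b,b))))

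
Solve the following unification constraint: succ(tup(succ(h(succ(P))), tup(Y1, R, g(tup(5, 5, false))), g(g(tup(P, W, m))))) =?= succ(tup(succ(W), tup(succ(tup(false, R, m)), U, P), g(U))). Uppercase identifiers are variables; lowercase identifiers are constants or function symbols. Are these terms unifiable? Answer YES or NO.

Decompose succ/1: tup(succ(h(succ(P))), tup(Y1, R, g(tup(5, 5, false))), g(g(tup(P, W, m)))) =?= tup(succ(W), tup(succ(tup(false, R, m)), U, P), g(U)).
Decompose tup/3: succ(h(succ(P))) =?= succ(W),  tup(Y1, R, g(tup(5, 5, false))) =?= tup(succ(tup(false, R, m)), U, P),  g(g(tup(P, W, m))) =?= g(U).
Decompose succ/1: h(succ(P)) =?= W.
Bind W := h(succ(P)); substituting into the one remaining equation that mentions W gives: g(g(tup(P, h(succ(P)), m))) =?= g(U).
Decompose tup/3: Y1 =?= succ(tup(false, R, m)),  R =?= U,  g(tup(5, 5, false)) =?= P.
Bind Y1 := succ(tup(false, R, m)); no other remaining equation mentions Y1.
Bind R := U; no other remaining equation mentions R. Substituting into the earlier binding gives Y1 := succ(tup(false, U, m)).
Bind P := g(tup(5, 5, false)); substituting into the remaining equation gives: g(g(tup(g(tup(5, 5, false)), h(succ(g(tup(5, 5, false)))), m))) =?= g(U). Substituting into the earlier binding gives W := h(succ(g(tup(5, 5, false)))).
Decompose g/1: g(tup(g(tup(5, 5, false)), h(succ(g(tup(5, 5, false)))), m)) =?= U.
Bind U := g(tup(g(tup(5, 5, false)), h(succ(g(tup(5, 5, false)))), m)). Substituting into the earlier bindings gives Y1 := succ(tup(false, g(tup(g(tup(5, 5, false)), h(succ(g(tup(5, 5, false)))), m)), m)), R := g(tup(g(tup(5, 5, false)), h(succ(g(tup(5, 5, false)))), m)).
No equations remain and no clash or occurs-check failure arose, so a unifier exists.

YES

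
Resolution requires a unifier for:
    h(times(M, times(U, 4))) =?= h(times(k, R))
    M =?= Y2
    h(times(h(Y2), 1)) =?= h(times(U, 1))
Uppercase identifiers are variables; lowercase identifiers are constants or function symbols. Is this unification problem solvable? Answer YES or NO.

Decompose h/1: times(M, times(U, 4)) =?= times(k, R).
Decompose times/2: M =?= k,  times(U, 4) =?= R.
Bind M := k; substituting into the one remaining equation that mentions M gives: k =?= Y2.
Bind R := times(U, 4); no other remaining equation mentions R.
Bind Y2 := k; substituting into the remaining equation gives: h(times(h(k), 1)) =?= h(times(U, 1)).
Decompose h/1: times(h(k), 1) =?= times(U, 1).
Decompose times/2: h(k) =?= U,  1 =?= 1.
Bind U := h(k); no other remaining equation mentions U. Substituting into the earlier binding gives R := times(h(k), 4).
Delete trivial equation 1 =?= 1.
No equations remain and no clash or occurs-check failure arose, so a unifier exists.

YES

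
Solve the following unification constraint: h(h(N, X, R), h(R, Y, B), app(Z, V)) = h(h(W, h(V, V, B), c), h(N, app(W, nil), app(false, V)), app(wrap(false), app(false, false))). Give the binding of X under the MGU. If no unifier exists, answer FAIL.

Decompose h/3: h(N, X, R) = h(W, h(V, V, B), c),  h(R, Y, B) = h(N, app(W, nil), app(false, V)),  app(Z, V) = app(wrap(false), app(false, false)).
Decompose h/3: N = W,  X = h(V, V, B),  R = c.
Bind N := W; substituting into the one remaining equation that mentions N gives: h(R, Y, B) = h(W, app(W, nil), app(false, V)).
Bind X := h(V, V, B); no other remaining equation mentions X.
Bind R := c; substituting into the one remaining equation that mentions R gives: h(c, Y, B) = h(W, app(W, nil), app(false, V)).
Decompose h/3: c = W,  Y = app(W, nil),  B = app(false, V).
Bind W := c; substituting into the one remaining equation that mentions W gives: Y = app(c, nil). Substituting into the earlier binding gives N := c.
Bind Y := app(c, nil); no other remaining equation mentions Y.
Bind B := app(false, V); no other remaining equation mentions B. Substituting into the earlier binding gives X := h(V, V, app(false, V)).
Decompose app/2: Z = wrap(false),  V = app(false, false).
Bind Z := wrap(false); no other remaining equation mentions Z.
Bind V := app(false, false). Substituting into the earlier bindings gives X := h(app(false, false), app(false, false), app(false, app(false, false))), B := app(false, app(false, false)).
MGU = { N := c, X := h(app(false, false), app(false, false), app(false, app(false, false))), R := c, W := c, Y := app(c, nil), B := app(false, app(false, false)), Z := wrap(false), V := app(false, false) }, so X := h(app(false, false), app(false, false), app(false, app(false, false))).

h(app(false, false), app(false, false), app(false, app(false, false)))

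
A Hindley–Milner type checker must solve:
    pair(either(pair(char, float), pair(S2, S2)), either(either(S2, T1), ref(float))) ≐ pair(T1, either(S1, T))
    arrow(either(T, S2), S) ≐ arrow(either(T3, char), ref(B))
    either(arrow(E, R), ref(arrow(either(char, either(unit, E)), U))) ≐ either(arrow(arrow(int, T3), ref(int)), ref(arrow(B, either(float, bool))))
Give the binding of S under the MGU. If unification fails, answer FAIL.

Decompose pair/2: either(pair(char, float), pair(S2, S2)) ≐ T1,  either(either(S2, T1), ref(float)) ≐ either(S1, T).
Bind T1 := either(pair(char, float), pair(S2, S2)); substituting into the one remaining equation that mentions T1 gives: either(either(S2, either(pair(char, float), pair(S2, S2))), ref(float)) ≐ either(S1, T).
Decompose either/2: either(S2, either(pair(char, float), pair(S2, S2))) ≐ S1,  ref(float) ≐ T.
Bind S1 := either(S2, either(pair(char, float), pair(S2, S2))); no other remaining equation mentions S1.
Bind T := ref(float); substituting into the one remaining equation that mentions T gives: arrow(either(ref(float), S2), S) ≐ arrow(either(T3, char), ref(B)).
Decompose arrow/2: either(ref(float), S2) ≐ either(T3, char),  S ≐ ref(B).
Decompose either/2: ref(float) ≐ T3,  S2 ≐ char.
Bind T3 := ref(float); substituting into the one remaining equation that mentions T3 gives: either(arrow(E, R), ref(arrow(either(char, either(unit, E)), U))) ≐ either(arrow(arrow(int, ref(float)), ref(int)), ref(arrow(B, either(float, bool)))).
Bind S2 := char; no other remaining equation mentions S2. Substituting into the earlier bindings gives T1 := either(pair(char, float), pair(char, char)), S1 := either(char, either(pair(char, float), pair(char, char))).
Bind S := ref(B); no other remaining equation mentions S.
Decompose either/2: arrow(E, R) ≐ arrow(arrow(int, ref(float)), ref(int)),  ref(arrow(either(char, either(unit, E)), U)) ≐ ref(arrow(B, either(float, bool))).
Decompose arrow/2: E ≐ arrow(int, ref(float)),  R ≐ ref(int).
Bind E := arrow(int, ref(float)); substituting into the one remaining equation that mentions E gives: ref(arrow(either(char, either(unit, arrow(int, ref(float)))), U)) ≐ ref(arrow(B, either(float, bool))).
Bind R := ref(int); no other remaining equation mentions R.
Decompose ref/1: arrow(either(char, either(unit, arrow(int, ref(float)))), U) ≐ arrow(B, either(float, bool)).
Decompose arrow/2: either(char, either(unit, arrow(int, ref(float)))) ≐ B,  U ≐ either(float, bool).
Bind B := either(char, either(unit, arrow(int, ref(float)))); no other remaining equation mentions B. Substituting into the earlier binding gives S := ref(either(char, either(unit, arrow(int, ref(float))))).
Bind U := either(float, bool).
MGU = { T1 ↦ either(pair(char, float), pair(char, char)), S1 ↦ either(char, either(pair(char, float), pair(char, char))), T ↦ ref(float), T3 ↦ ref(float), S2 ↦ char, S ↦ ref(either(char, either(unit, arrow(int, ref(float))))), E ↦ arrow(int, ref(float)), R ↦ ref(int), B ↦ either(char, either(unit, arrow(int, ref(float)))), U ↦ either(float, bool) }, so S ↦ ref(either(char, either(unit, arrow(int, ref(float))))).

ref(either(char, either(unit, arrow(int, ref(float)))))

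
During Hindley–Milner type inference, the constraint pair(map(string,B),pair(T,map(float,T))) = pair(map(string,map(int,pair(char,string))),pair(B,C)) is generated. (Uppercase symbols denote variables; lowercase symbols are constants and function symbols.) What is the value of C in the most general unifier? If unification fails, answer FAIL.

Decompose pair/2: map(string,B) = map(string,map(int,pair(char,string))),  pair(T,map(float,T)) = pair(B,C).
Decompose map/2: string = string,  B = map(int,pair(char,string)).
Delete trivial equation string = string.
Bind B := map(int,pair(char,string)); substituting into the remaining equation gives: pair(T,map(float,T)) = pair(map(int,pair(char,string)),C).
Decompose pair/2: T = map(int,pair(char,string)),  map(float,T) = C.
Bind T := map(int,pair(char,string)); substituting into the remaining equation gives: map(float,map(int,pair(char,string))) = C.
Bind C := map(float,map(int,pair(char,string))).
MGU = { B := map(int,pair(char,string)), T := map(int,pair(char,string)), C := map(float,map(int,pair(char,string))) }, so C := map(float,map(int,pair(char,string))).

map(float,map(int,pair(char,string)))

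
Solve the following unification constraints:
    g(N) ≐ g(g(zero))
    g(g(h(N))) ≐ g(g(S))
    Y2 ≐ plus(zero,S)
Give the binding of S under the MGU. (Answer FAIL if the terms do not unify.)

Decompose g/1: N ≐ g(zero).
Bind N := g(zero); substituting into the one remaining equation that mentions N gives: g(g(h(g(zero)))) ≐ g(g(S)).
Decompose g/1: g(h(g(zero))) ≐ g(S).
Decompose g/1: h(g(zero)) ≐ S.
Bind S := h(g(zero)); substituting into the remaining equation gives: Y2 ≐ plus(zero,h(g(zero))).
Bind Y2 := plus(zero,h(g(zero))).
MGU = { N -> g(zero), S -> h(g(zero)), Y2 -> plus(zero,h(g(zero))) }, so S -> h(g(zero)).

h(g(zero))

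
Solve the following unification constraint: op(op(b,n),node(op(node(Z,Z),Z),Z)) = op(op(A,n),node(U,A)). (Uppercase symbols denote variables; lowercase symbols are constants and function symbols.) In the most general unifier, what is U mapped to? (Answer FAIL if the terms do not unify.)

Decompose op/2: op(b,n) = op(A,n),  node(op(node(Z,Z),Z),Z) = node(U,A).
Decompose op/2: b = A,  n = n.
Bind A := b; substituting into the one remaining equation that mentions A gives: node(op(node(Z,Z),Z),Z) = node(U,b).
Delete trivial equation n = n.
Decompose node/2: op(node(Z,Z),Z) = U,  Z = b.
Bind U := op(node(Z,Z),Z); no other remaining equation mentions U.
Bind Z := b. Substituting into the earlier binding gives U := op(node(b,b),b).
MGU = { A := b, U := op(node(b,b),b), Z := b }, so U := op(node(b,b),b).

op(node(b,b),b)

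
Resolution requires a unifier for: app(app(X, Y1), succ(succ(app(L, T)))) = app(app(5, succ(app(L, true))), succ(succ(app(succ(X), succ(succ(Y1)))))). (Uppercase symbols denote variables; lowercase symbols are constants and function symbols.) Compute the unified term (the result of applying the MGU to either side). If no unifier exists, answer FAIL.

app(app(5, succ(app(succ(5), true))), succ(succ(app(succ(5), succ(succ(succ(app(succ(5), true))))))))

Decompose app/2: app(X, Y1) = app(5, succ(app(L, true))),  succ(succ(app(L, T))) = succ(succ(app(succ(X), succ(succ(Y1))))).
Decompose app/2: X = 5,  Y1 = succ(app(L, true)).
Bind X := 5; substituting into the one remaining equation that mentions X gives: succ(succ(app(L, T))) = succ(succ(app(succ(5), succ(succ(Y1))))).
Bind Y1 := succ(app(L, true)); substituting into the remaining equation gives: succ(succ(app(L, T))) = succ(succ(app(succ(5), succ(succ(succ(app(L, true))))))).
Decompose succ/1: succ(app(L, T)) = succ(app(succ(5), succ(succ(succ(app(L, true)))))).
Decompose succ/1: app(L, T) = app(succ(5), succ(succ(succ(app(L, true))))).
Decompose app/2: L = succ(5),  T = succ(succ(succ(app(L, true)))).
Bind L := succ(5); substituting into the remaining equation gives: T = succ(succ(succ(app(succ(5), true)))). Substituting into the earlier binding gives Y1 := succ(app(succ(5), true)).
Bind T := succ(succ(succ(app(succ(5), true)))).
Applying the MGU to either side gives app(app(5, succ(app(succ(5), true))), succ(succ(app(succ(5), succ(succ(succ(app(succ(5), true)))))))).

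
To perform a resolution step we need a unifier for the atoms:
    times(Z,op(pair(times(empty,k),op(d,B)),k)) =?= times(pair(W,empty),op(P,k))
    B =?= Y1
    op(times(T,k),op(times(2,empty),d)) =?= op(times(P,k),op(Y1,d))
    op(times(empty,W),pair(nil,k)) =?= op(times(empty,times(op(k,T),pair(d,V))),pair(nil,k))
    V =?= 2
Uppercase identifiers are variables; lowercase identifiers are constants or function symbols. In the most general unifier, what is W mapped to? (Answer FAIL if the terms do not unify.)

Decompose times/2: Z =?= pair(W,empty),  op(pair(times(empty,k),op(d,B)),k) =?= op(P,k).
Bind Z := pair(W,empty); no other remaining equation mentions Z.
Decompose op/2: pair(times(empty,k),op(d,B)) =?= P,  k =?= k.
Bind P := pair(times(empty,k),op(d,B)); substituting into the one remaining equation that mentions P gives: op(times(T,k),op(times(2,empty),d)) =?= op(times(pair(times(empty,k),op(d,B)),k),op(Y1,d)).
Delete trivial equation k =?= k.
Bind B := Y1; substituting into the one remaining equation that mentions B gives: op(times(T,k),op(times(2,empty),d)) =?= op(times(pair(times(empty,k),op(d,Y1)),k),op(Y1,d)). Substituting into the earlier binding gives P := pair(times(empty,k),op(d,Y1)).
Decompose op/2: times(T,k) =?= times(pair(times(empty,k),op(d,Y1)),k),  op(times(2,empty),d) =?= op(Y1,d).
Decompose times/2: T =?= pair(times(empty,k),op(d,Y1)),  k =?= k.
Bind T := pair(times(empty,k),op(d,Y1)); substituting into the one remaining equation that mentions T gives: op(times(empty,W),pair(nil,k)) =?= op(times(empty,times(op(k,pair(times(empty,k),op(d,Y1))),pair(d,V))),pair(nil,k)).
Delete trivial equation k =?= k.
Decompose op/2: times(2,empty) =?= Y1,  d =?= d.
Bind Y1 := times(2,empty); substituting into the one remaining equation that mentions Y1 gives: op(times(empty,W),pair(nil,k)) =?= op(times(empty,times(op(k,pair(times(empty,k),op(d,times(2,empty)))),pair(d,V))),pair(nil,k)). Substituting into the earlier bindings gives P := pair(times(empty,k),op(d,times(2,empty))), B := times(2,empty), T := pair(times(empty,k),op(d,times(2,empty))).
Delete trivial equation d =?= d.
Decompose op/2: times(empty,W) =?= times(empty,times(op(k,pair(times(empty,k),op(d,times(2,empty)))),pair(d,V))),  pair(nil,k) =?= pair(nil,k).
Decompose times/2: empty =?= empty,  W =?= times(op(k,pair(times(empty,k),op(d,times(2,empty)))),pair(d,V)).
Delete trivial equation empty =?= empty.
Bind W := times(op(k,pair(times(empty,k),op(d,times(2,empty)))),pair(d,V)); no other remaining equation mentions W. Substituting into the earlier binding gives Z := pair(times(op(k,pair(times(empty,k),op(d,times(2,empty)))),pair(d,V)),empty).
Delete trivial equation pair(nil,k) =?= pair(nil,k).
Bind V := 2. Substituting into the earlier bindings gives Z := pair(times(op(k,pair(times(empty,k),op(d,times(2,empty)))),pair(d,2)),empty), W := times(op(k,pair(times(empty,k),op(d,times(2,empty)))),pair(d,2)).
MGU = { Z ↦ pair(times(op(k,pair(times(empty,k),op(d,times(2,empty)))),pair(d,2)),empty), P ↦ pair(times(empty,k),op(d,times(2,empty))), B ↦ times(2,empty), T ↦ pair(times(empty,k),op(d,times(2,empty))), Y1 ↦ times(2,empty), W ↦ times(op(k,pair(times(empty,k),op(d,times(2,empty)))),pair(d,2)), V ↦ 2 }, so W ↦ times(op(k,pair(times(empty,k),op(d,times(2,empty)))),pair(d,2)).

times(op(k,pair(times(empty,k),op(d,times(2,empty)))),pair(d,2))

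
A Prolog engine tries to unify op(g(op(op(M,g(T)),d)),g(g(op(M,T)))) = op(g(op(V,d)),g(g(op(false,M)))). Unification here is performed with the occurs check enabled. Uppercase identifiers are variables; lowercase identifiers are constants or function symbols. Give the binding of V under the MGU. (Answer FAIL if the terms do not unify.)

Decompose op/2: g(op(op(M,g(T)),d)) = g(op(V,d)),  g(g(op(M,T))) = g(g(op(false,M))).
Decompose g/1: op(op(M,g(T)),d) = op(V,d).
Decompose op/2: op(M,g(T)) = V,  d = d.
Bind V := op(M,g(T)); no other remaining equation mentions V.
Delete trivial equation d = d.
Decompose g/1: g(op(M,T)) = g(op(false,M)).
Decompose g/1: op(M,T) = op(false,M).
Decompose op/2: M = false,  T = M.
Bind M := false; substituting into the remaining equation gives: T = false. Substituting into the earlier binding gives V := op(false,g(T)).
Bind T := false. Substituting into the earlier binding gives V := op(false,g(false)).
MGU = { V = op(false,g(false)), M = false, T = false }, so V = op(false,g(false)).

op(false,g(false))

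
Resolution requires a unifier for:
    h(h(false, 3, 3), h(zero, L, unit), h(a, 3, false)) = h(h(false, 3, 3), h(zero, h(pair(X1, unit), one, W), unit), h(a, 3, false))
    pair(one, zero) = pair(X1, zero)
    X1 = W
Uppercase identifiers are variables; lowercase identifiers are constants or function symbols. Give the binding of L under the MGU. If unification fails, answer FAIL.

h(pair(one, unit), one, one)

Decompose h/3: h(false, 3, 3) = h(false, 3, 3),  h(zero, L, unit) = h(zero, h(pair(X1, unit), one, W), unit),  h(a, 3, false) = h(a, 3, false).
Delete trivial equation h(false, 3, 3) = h(false, 3, 3).
Decompose h/3: zero = zero,  L = h(pair(X1, unit), one, W),  unit = unit.
Delete trivial equation zero = zero.
Bind L := h(pair(X1, unit), one, W); no other remaining equation mentions L.
Delete trivial equation unit = unit.
Delete trivial equation h(a, 3, false) = h(a, 3, false).
Decompose pair/2: one = X1,  zero = zero.
Bind X1 := one; substituting into the one remaining equation that mentions X1 gives: one = W. Substituting into the earlier binding gives L := h(pair(one, unit), one, W).
Delete trivial equation zero = zero.
Bind W := one. Substituting into the earlier binding gives L := h(pair(one, unit), one, one).
MGU = { L ↦ h(pair(one, unit), one, one), X1 ↦ one, W ↦ one }, so L ↦ h(pair(one, unit), one, one).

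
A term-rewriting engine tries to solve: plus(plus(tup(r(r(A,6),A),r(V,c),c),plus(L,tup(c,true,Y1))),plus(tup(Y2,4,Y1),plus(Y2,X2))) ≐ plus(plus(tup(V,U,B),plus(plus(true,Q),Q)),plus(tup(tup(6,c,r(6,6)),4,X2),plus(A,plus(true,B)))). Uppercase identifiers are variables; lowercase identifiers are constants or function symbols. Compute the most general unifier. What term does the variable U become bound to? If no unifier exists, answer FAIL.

r(r(r(tup(6,c,r(6,6)),6),tup(6,c,r(6,6))),c)

Decompose plus/2: plus(tup(r(r(A,6),A),r(V,c),c),plus(L,tup(c,true,Y1))) ≐ plus(tup(V,U,B),plus(plus(true,Q),Q)),  plus(tup(Y2,4,Y1),plus(Y2,X2)) ≐ plus(tup(tup(6,c,r(6,6)),4,X2),plus(A,plus(true,B))).
Decompose plus/2: tup(r(r(A,6),A),r(V,c),c) ≐ tup(V,U,B),  plus(L,tup(c,true,Y1)) ≐ plus(plus(true,Q),Q).
Decompose tup/3: r(r(A,6),A) ≐ V,  r(V,c) ≐ U,  c ≐ B.
Bind V := r(r(A,6),A); substituting into the one remaining equation that mentions V gives: r(r(r(A,6),A),c) ≐ U.
Bind U := r(r(r(A,6),A),c); no other remaining equation mentions U.
Bind B := c; substituting into the one remaining equation that mentions B gives: plus(tup(Y2,4,Y1),plus(Y2,X2)) ≐ plus(tup(tup(6,c,r(6,6)),4,X2),plus(A,plus(true,c))).
Decompose plus/2: L ≐ plus(true,Q),  tup(c,true,Y1) ≐ Q.
Bind L := plus(true,Q); no other remaining equation mentions L.
Bind Q := tup(c,true,Y1); no other remaining equation mentions Q. Substituting into the earlier binding gives L := plus(true,tup(c,true,Y1)).
Decompose plus/2: tup(Y2,4,Y1) ≐ tup(tup(6,c,r(6,6)),4,X2),  plus(Y2,X2) ≐ plus(A,plus(true,c)).
Decompose tup/3: Y2 ≐ tup(6,c,r(6,6)),  4 ≐ 4,  Y1 ≐ X2.
Bind Y2 := tup(6,c,r(6,6)); substituting into the one remaining equation that mentions Y2 gives: plus(tup(6,c,r(6,6)),X2) ≐ plus(A,plus(true,c)).
Delete trivial equation 4 ≐ 4.
Bind Y1 := X2; no other remaining equation mentions Y1. Substituting into the earlier bindings gives L := plus(true,tup(c,true,X2)), Q := tup(c,true,X2).
Decompose plus/2: tup(6,c,r(6,6)) ≐ A,  X2 ≐ plus(true,c).
Bind A := tup(6,c,r(6,6)); no other remaining equation mentions A. Substituting into the earlier bindings gives V := r(r(tup(6,c,r(6,6)),6),tup(6,c,r(6,6))), U := r(r(r(tup(6,c,r(6,6)),6),tup(6,c,r(6,6))),c).
Bind X2 := plus(true,c). Substituting into the earlier bindings gives L := plus(true,tup(c,true,plus(true,c))), Q := tup(c,true,plus(true,c)), Y1 := plus(true,c).
MGU = { V ↦ r(r(tup(6,c,r(6,6)),6),tup(6,c,r(6,6))), U ↦ r(r(r(tup(6,c,r(6,6)),6),tup(6,c,r(6,6))),c), B ↦ c, L ↦ plus(true,tup(c,true,plus(true,c))), Q ↦ tup(c,true,plus(true,c)), Y2 ↦ tup(6,c,r(6,6)), Y1 ↦ plus(true,c), A ↦ tup(6,c,r(6,6)), X2 ↦ plus(true,c) }, so U ↦ r(r(r(tup(6,c,r(6,6)),6),tup(6,c,r(6,6))),c).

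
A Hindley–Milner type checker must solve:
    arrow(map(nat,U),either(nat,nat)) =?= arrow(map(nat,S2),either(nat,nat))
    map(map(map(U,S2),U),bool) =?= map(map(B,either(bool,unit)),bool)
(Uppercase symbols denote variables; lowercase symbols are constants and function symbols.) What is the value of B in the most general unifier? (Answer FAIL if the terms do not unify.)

map(either(bool,unit),either(bool,unit))

Decompose arrow/2: map(nat,U) =?= map(nat,S2),  either(nat,nat) =?= either(nat,nat).
Decompose map/2: nat =?= nat,  U =?= S2.
Delete trivial equation nat =?= nat.
Bind U := S2; substituting into the one remaining equation that mentions U gives: map(map(map(S2,S2),S2),bool) =?= map(map(B,either(bool,unit)),bool).
Delete trivial equation either(nat,nat) =?= either(nat,nat).
Decompose map/2: map(map(S2,S2),S2) =?= map(B,either(bool,unit)),  bool =?= bool.
Decompose map/2: map(S2,S2) =?= B,  S2 =?= either(bool,unit).
Bind B := map(S2,S2); no other remaining equation mentions B.
Bind S2 := either(bool,unit); no other remaining equation mentions S2. Substituting into the earlier bindings gives U := either(bool,unit), B := map(either(bool,unit),either(bool,unit)).
Delete trivial equation bool =?= bool.
MGU = { U -> either(bool,unit), B -> map(either(bool,unit),either(bool,unit)), S2 -> either(bool,unit) }, so B -> map(either(bool,unit),either(bool,unit)).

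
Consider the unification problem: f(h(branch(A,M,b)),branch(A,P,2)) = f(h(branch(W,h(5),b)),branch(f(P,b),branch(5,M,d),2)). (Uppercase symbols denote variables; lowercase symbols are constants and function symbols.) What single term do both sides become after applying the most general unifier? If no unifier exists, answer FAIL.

Decompose f/2: h(branch(A,M,b)) = h(branch(W,h(5),b)),  branch(A,P,2) = branch(f(P,b),branch(5,M,d),2).
Decompose h/1: branch(A,M,b) = branch(W,h(5),b).
Decompose branch/3: A = W,  M = h(5),  b = b.
Bind A := W; substituting into the one remaining equation that mentions A gives: branch(W,P,2) = branch(f(P,b),branch(5,M,d),2).
Bind M := h(5); substituting into the one remaining equation that mentions M gives: branch(W,P,2) = branch(f(P,b),branch(5,h(5),d),2).
Delete trivial equation b = b.
Decompose branch/3: W = f(P,b),  P = branch(5,h(5),d),  2 = 2.
Bind W := f(P,b); no other remaining equation mentions W. Substituting into the earlier binding gives A := f(P,b).
Bind P := branch(5,h(5),d); no other remaining equation mentions P. Substituting into the earlier bindings gives A := f(branch(5,h(5),d),b), W := f(branch(5,h(5),d),b).
Delete trivial equation 2 = 2.
Applying the MGU to either side gives f(h(branch(f(branch(5,h(5),d),b),h(5),b)),branch(f(branch(5,h(5),d),b),branch(5,h(5),d),2)).

f(h(branch(f(branch(5,h(5),d),b),h(5),b)),branch(f(branch(5,h(5),d),b),branch(5,h(5),d),2))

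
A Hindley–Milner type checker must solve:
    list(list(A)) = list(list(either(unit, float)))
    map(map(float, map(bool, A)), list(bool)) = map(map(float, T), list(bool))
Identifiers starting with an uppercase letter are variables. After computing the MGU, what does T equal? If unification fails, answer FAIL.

Decompose list/1: list(A) = list(either(unit, float)).
Decompose list/1: A = either(unit, float).
Bind A := either(unit, float); substituting into the remaining equation gives: map(map(float, map(bool, either(unit, float))), list(bool)) = map(map(float, T), list(bool)).
Decompose map/2: map(float, map(bool, either(unit, float))) = map(float, T),  list(bool) = list(bool).
Decompose map/2: float = float,  map(bool, either(unit, float)) = T.
Delete trivial equation float = float.
Bind T := map(bool, either(unit, float)); no other remaining equation mentions T.
Delete trivial equation list(bool) = list(bool).
MGU = { A -> either(unit, float), T -> map(bool, either(unit, float)) }, so T -> map(bool, either(unit, float)).

map(bool, either(unit, float))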